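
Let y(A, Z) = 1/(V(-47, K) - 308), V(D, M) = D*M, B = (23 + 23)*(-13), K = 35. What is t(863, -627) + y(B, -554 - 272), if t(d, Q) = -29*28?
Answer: -1585837/1953 ≈ -812.00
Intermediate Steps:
t(d, Q) = -812
B = -598 (B = 46*(-13) = -598)
y(A, Z) = -1/1953 (y(A, Z) = 1/(-47*35 - 308) = 1/(-1645 - 308) = 1/(-1953) = -1/1953)
t(863, -627) + y(B, -554 - 272) = -812 - 1/1953 = -1585837/1953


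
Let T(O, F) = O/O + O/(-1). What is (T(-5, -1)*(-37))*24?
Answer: -5328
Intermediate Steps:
T(O, F) = 1 - O (T(O, F) = 1 + O*(-1) = 1 - O)
(T(-5, -1)*(-37))*24 = ((1 - 1*(-5))*(-37))*24 = ((1 + 5)*(-37))*24 = (6*(-37))*24 = -222*24 = -5328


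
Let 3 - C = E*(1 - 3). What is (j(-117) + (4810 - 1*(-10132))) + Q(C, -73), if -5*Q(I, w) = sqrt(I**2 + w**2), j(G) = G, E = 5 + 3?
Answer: 14825 - sqrt(5690)/5 ≈ 14810.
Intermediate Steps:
E = 8
C = 19 (C = 3 - 8*(1 - 3) = 3 - 8*(-2) = 3 - 1*(-16) = 3 + 16 = 19)
Q(I, w) = -sqrt(I**2 + w**2)/5
(j(-117) + (4810 - 1*(-10132))) + Q(C, -73) = (-117 + (4810 - 1*(-10132))) - sqrt(19**2 + (-73)**2)/5 = (-117 + (4810 + 10132)) - sqrt(361 + 5329)/5 = (-117 + 14942) - sqrt(5690)/5 = 14825 - sqrt(5690)/5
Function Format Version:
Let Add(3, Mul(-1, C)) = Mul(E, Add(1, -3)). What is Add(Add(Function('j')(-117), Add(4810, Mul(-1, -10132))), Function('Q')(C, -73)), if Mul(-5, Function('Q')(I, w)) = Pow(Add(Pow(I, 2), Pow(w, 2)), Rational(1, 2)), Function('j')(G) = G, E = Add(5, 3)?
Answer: Add(14825, Mul(Rational(-1, 5), Pow(5690, Rational(1, 2)))) ≈ 14810.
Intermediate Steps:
E = 8
C = 19 (C = Add(3, Mul(-1, Mul(8, Add(1, -3)))) = Add(3, Mul(-1, Mul(8, -2))) = Add(3, Mul(-1, -16)) = Add(3, 16) = 19)
Function('Q')(I, w) = Mul(Rational(-1, 5), Pow(Add(Pow(I, 2), Pow(w, 2)), Rational(1, 2)))
Add(Add(Function('j')(-117), Add(4810, Mul(-1, -10132))), Function('Q')(C, -73)) = Add(Add(-117, Add(4810, Mul(-1, -10132))), Mul(Rational(-1, 5), Pow(Add(Pow(19, 2), Pow(-73, 2)), Rational(1, 2)))) = Add(Add(-117, Add(4810, 10132)), Mul(Rational(-1, 5), Pow(Add(361, 5329), Rational(1, 2)))) = Add(Add(-117, 14942), Mul(Rational(-1, 5), Pow(5690, Rational(1, 2)))) = Add(14825, Mul(Rational(-1, 5), Pow(5690, Rational(1, 2))))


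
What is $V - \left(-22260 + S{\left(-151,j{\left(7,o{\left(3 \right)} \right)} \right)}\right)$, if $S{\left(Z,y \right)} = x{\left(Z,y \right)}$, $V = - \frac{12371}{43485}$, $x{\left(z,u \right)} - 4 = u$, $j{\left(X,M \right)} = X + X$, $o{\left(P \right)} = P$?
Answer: $\frac{967180999}{43485} \approx 22242.0$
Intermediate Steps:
$j{\left(X,M \right)} = 2 X$
$x{\left(z,u \right)} = 4 + u$
$V = - \frac{12371}{43485}$ ($V = \left(-12371\right) \frac{1}{43485} = - \frac{12371}{43485} \approx -0.28449$)
$S{\left(Z,y \right)} = 4 + y$
$V - \left(-22260 + S{\left(-151,j{\left(7,o{\left(3 \right)} \right)} \right)}\right) = - \frac{12371}{43485} + \left(22260 - \left(4 + 2 \cdot 7\right)\right) = - \frac{12371}{43485} + \left(22260 - \left(4 + 14\right)\right) = - \frac{12371}{43485} + \left(22260 - 18\right) = - \frac{12371}{43485} + 22242 = \frac{967180999}{43485}$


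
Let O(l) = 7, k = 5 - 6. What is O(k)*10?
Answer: 70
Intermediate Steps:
k = -1
O(k)*10 = 7*10 = 70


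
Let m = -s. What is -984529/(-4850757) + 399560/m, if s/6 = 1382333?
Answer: 1037918848337/6705361476081 ≈ 0.15479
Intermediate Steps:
s = 8293998 (s = 6*1382333 = 8293998)
m = -8293998 (m = -1*8293998 = -8293998)
-984529/(-4850757) + 399560/m = -984529/(-4850757) + 399560/(-8293998) = -984529*(-1/4850757) + 399560*(-1/8293998) = 984529/4850757 - 199780/4146999 = 1037918848337/6705361476081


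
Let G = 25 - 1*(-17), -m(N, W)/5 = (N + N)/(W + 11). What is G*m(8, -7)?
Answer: -840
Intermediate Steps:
m(N, W) = -10*N/(11 + W) (m(N, W) = -5*(N + N)/(W + 11) = -5*2*N/(11 + W) = -10*N/(11 + W))
G = 42 (G = 25 + 17 = 42)
G*m(8, -7) = 42*(-10*8/(11 - 7)) = 42*(-10*8/4) = 42*(-10*8*¼) = 42*(-20) = -840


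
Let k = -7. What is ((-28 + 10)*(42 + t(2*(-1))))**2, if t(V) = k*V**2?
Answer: 63504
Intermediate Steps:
t(V) = -7*V**2
((-28 + 10)*(42 + t(2*(-1))))**2 = ((-28 + 10)*(42 - 7*(2*(-1))**2))**2 = (-18*(42 - 7*(-2)**2))**2 = (-18*(42 - 7*4))**2 = (-18*(42 - 28))**2 = (-18*14)**2 = (-252)**2 = 63504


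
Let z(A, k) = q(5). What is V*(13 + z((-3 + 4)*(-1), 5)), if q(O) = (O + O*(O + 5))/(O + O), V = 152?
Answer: 2812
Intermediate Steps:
q(O) = (O + O*(5 + O))/(2*O) (q(O) = (O + O*(5 + O))/((2*O)) = (O + O*(5 + O))*(1/(2*O)) = (O + O*(5 + O))/(2*O))
z(A, k) = 11/2 (z(A, k) = 3 + (½)*5 = 3 + 5/2 = 11/2)
V*(13 + z((-3 + 4)*(-1), 5)) = 152*(13 + 11/2) = 152*(37/2) = 2812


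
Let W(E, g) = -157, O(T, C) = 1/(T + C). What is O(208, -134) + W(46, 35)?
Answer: -11617/74 ≈ -156.99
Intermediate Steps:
O(T, C) = 1/(C + T)
O(208, -134) + W(46, 35) = 1/(-134 + 208) - 157 = 1/74 - 157 = -11617/74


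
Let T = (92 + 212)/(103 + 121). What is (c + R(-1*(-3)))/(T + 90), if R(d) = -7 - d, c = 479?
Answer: 6566/1279 ≈ 5.1337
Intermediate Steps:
T = 19/14 (T = 304/224 = 304*(1/224) = 19/14 ≈ 1.3571)
(c + R(-1*(-3)))/(T + 90) = (479 + (-7 - (-1)*(-3)))/(19/14 + 90) = (479 + (-7 - 1*3))/(1279/14) = (479 + (-7 - 3))*(14/1279) = (479 - 10)*(14/1279) = 469*(14/1279) = 6566/1279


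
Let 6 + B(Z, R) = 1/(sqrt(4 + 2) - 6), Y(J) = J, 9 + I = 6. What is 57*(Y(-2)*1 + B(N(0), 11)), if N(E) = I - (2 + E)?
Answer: -2337/5 - 19*sqrt(6)/10 ≈ -472.05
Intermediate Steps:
I = -3 (I = -9 + 6 = -3)
N(E) = -5 - E (N(E) = -3 - (2 + E) = -3 + (-2 - E) = -5 - E)
B(Z, R) = -6 + 1/(-6 + sqrt(6)) (B(Z, R) = -6 + 1/(sqrt(4 + 2) - 6) = -6 + 1/(sqrt(6) - 6) = -6 + 1/(-6 + sqrt(6)))
57*(Y(-2)*1 + B(N(0), 11)) = 57*(-2*1 + (-31/5 - sqrt(6)/30)) = 57*(-2 + (-31/5 - sqrt(6)/30)) = 57*(-41/5 - sqrt(6)/30) = -2337/5 - 19*sqrt(6)/10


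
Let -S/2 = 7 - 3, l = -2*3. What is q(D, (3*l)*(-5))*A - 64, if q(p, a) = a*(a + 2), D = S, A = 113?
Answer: 935576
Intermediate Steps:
l = -6
S = -8 (S = -2*(7 - 3) = -2*4 = -8)
D = -8
q(p, a) = a*(2 + a)
q(D, (3*l)*(-5))*A - 64 = (((3*(-6))*(-5))*(2 + (3*(-6))*(-5)))*113 - 64 = ((-18*(-5))*(2 - 18*(-5)))*113 - 64 = (90*(2 + 90))*113 - 64 = (90*92)*113 - 64 = 8280*113 - 64 = 935640 - 64 = 935576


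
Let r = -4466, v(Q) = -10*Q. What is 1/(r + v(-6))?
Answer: -1/4406 ≈ -0.00022696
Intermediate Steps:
1/(r + v(-6)) = 1/(-4466 - 10*(-6)) = 1/(-4466 + 60) = 1/(-4406) = -1/4406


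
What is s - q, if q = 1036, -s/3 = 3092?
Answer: -10312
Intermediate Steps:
s = -9276 (s = -3*3092 = -9276)
s - q = -9276 - 1*1036 = -9276 - 1036 = -10312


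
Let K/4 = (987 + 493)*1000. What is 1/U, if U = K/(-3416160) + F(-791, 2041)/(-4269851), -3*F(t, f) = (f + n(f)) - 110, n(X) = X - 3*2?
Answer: -91165588701/157956260978 ≈ -0.57716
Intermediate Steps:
n(X) = -6 + X (n(X) = X - 6 = -6 + X)
K = 5920000 (K = 4*((987 + 493)*1000) = 4*(1480*1000) = 4*1480000 = 5920000)
F(t, f) = 116/3 - 2*f/3 (F(t, f) = -((f + (-6 + f)) - 110)/3 = -((-6 + 2*f) - 110)/3 = -(-116 + 2*f)/3 = 116/3 - 2*f/3)
U = -157956260978/91165588701 (U = 5920000/(-3416160) + (116/3 - ⅔*2041)/(-4269851) = 5920000*(-1/3416160) + (116/3 - 4082/3)*(-1/4269851) = -37000/21351 - 1322*(-1/4269851) = -37000/21351 + 1322/4269851 = -157956260978/91165588701 ≈ -1.7326)
1/U = 1/(-157956260978/91165588701) = -91165588701/157956260978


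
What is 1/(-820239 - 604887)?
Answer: -1/1425126 ≈ -7.0169e-7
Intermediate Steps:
1/(-820239 - 604887) = 1/(-1425126) = -1/1425126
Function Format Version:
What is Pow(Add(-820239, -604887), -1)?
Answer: Rational(-1, 1425126) ≈ -7.0169e-7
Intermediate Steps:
Pow(Add(-820239, -604887), -1) = Pow(-1425126, -1) = Rational(-1, 1425126)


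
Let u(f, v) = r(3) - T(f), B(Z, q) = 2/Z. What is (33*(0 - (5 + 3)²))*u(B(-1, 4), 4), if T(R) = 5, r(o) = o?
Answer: 4224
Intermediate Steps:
u(f, v) = -2 (u(f, v) = 3 - 1*5 = 3 - 5 = -2)
(33*(0 - (5 + 3)²))*u(B(-1, 4), 4) = (33*(0 - (5 + 3)²))*(-2) = (33*(0 - 1*8²))*(-2) = (33*(0 - 1*64))*(-2) = (33*(0 - 64))*(-2) = (33*(-64))*(-2) = -2112*(-2) = 4224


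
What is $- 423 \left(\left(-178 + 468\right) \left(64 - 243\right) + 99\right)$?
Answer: $21916053$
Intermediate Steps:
$- 423 \left(\left(-178 + 468\right) \left(64 - 243\right) + 99\right) = - 423 \left(290 \left(-179\right) + 99\right) = - 423 \left(-51910 + 99\right) = \left(-423\right) \left(-51811\right) = 21916053$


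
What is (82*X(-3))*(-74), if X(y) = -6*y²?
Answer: 327672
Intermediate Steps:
(82*X(-3))*(-74) = (82*(-6*(-3)²))*(-74) = (82*(-6*9))*(-74) = (82*(-54))*(-74) = -4428*(-74) = 327672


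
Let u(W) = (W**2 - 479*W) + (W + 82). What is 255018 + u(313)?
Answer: 203455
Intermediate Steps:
u(W) = 82 + W**2 - 478*W (u(W) = (W**2 - 479*W) + (82 + W) = 82 + W**2 - 478*W)
255018 + u(313) = 255018 + (82 + 313**2 - 478*313) = 255018 + (82 + 97969 - 149614) = 255018 - 51563 = 203455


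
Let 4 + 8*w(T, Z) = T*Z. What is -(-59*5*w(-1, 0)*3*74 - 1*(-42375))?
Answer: -75120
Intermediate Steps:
w(T, Z) = -1/2 + T*Z/8 (w(T, Z) = -1/2 + (T*Z)/8 = -1/2 + T*Z/8)
-(-59*5*w(-1, 0)*3*74 - 1*(-42375)) = -(-59*5*(-1/2 + (1/8)*(-1)*0)*3*74 - 1*(-42375)) = -(-59*5*(-1/2 + 0)*3*74 + 42375) = -(-59*5*(-1/2)*3*74 + 42375) = -(-(-295)*3/2*74 + 42375) = -(-59*(-15/2)*74 + 42375) = -((885/2)*74 + 42375) = -(32745 + 42375) = -1*75120 = -75120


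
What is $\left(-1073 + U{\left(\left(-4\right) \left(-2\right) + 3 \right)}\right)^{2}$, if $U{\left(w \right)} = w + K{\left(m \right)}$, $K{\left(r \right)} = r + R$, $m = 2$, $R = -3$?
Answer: $1129969$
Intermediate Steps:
$K{\left(r \right)} = -3 + r$ ($K{\left(r \right)} = r - 3 = -3 + r$)
$U{\left(w \right)} = -1 + w$ ($U{\left(w \right)} = w + \left(-3 + 2\right) = w - 1 = -1 + w$)
$\left(-1073 + U{\left(\left(-4\right) \left(-2\right) + 3 \right)}\right)^{2} = \left(-1073 + \left(-1 + \left(\left(-4\right) \left(-2\right) + 3\right)\right)\right)^{2} = \left(-1073 + \left(-1 + \left(8 + 3\right)\right)\right)^{2} = \left(-1073 + \left(-1 + 11\right)\right)^{2} = \left(-1073 + 10\right)^{2} = \left(-1063\right)^{2} = 1129969$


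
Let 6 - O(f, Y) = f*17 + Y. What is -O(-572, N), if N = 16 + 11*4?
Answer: -9670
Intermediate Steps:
N = 60 (N = 16 + 44 = 60)
O(f, Y) = 6 - Y - 17*f (O(f, Y) = 6 - (f*17 + Y) = 6 - (17*f + Y) = 6 - (Y + 17*f) = 6 + (-Y - 17*f) = 6 - Y - 17*f)
-O(-572, N) = -(6 - 1*60 - 17*(-572)) = -(6 - 60 + 9724) = -1*9670 = -9670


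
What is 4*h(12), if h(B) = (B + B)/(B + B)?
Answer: 4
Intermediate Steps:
h(B) = 1 (h(B) = (2*B)/((2*B)) = (2*B)*(1/(2*B)) = 1)
4*h(12) = 4*1 = 4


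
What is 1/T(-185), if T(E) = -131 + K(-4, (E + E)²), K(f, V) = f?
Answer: -1/135 ≈ -0.0074074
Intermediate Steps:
T(E) = -135 (T(E) = -131 - 4 = -135)
1/T(-185) = 1/(-135) = -1/135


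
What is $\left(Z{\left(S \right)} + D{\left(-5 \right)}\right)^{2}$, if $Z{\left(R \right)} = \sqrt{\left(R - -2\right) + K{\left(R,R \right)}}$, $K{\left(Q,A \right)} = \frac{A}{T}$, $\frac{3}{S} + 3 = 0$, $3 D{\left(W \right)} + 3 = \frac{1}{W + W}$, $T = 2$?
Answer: $\frac{1411}{900} - \frac{31 \sqrt{2}}{30} \approx 0.10642$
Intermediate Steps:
$D{\left(W \right)} = -1 + \frac{1}{6 W}$ ($D{\left(W \right)} = -1 + \frac{1}{3 \left(W + W\right)} = -1 + \frac{1}{3 \cdot 2 W} = -1 + \frac{\frac{1}{2} \frac{1}{W}}{3} = -1 + \frac{1}{6 W}$)
$S = -1$ ($S = \frac{3}{-3 + 0} = \frac{3}{-3} = 3 \left(- \frac{1}{3}\right) = -1$)
$K{\left(Q,A \right)} = \frac{A}{2}$
$Z{\left(R \right)} = \sqrt{2 + \frac{3 R}{2}}$ ($Z{\left(R \right)} = \sqrt{\left(R - -2\right) + \frac{R}{2}} = \sqrt{\left(R + 2\right) + \frac{R}{2}} = \sqrt{\left(2 + R\right) + \frac{R}{2}} = \sqrt{2 + \frac{3 R}{2}}$)
$\left(Z{\left(S \right)} + D{\left(-5 \right)}\right)^{2} = \left(\frac{\sqrt{8 + 6 \left(-1\right)}}{2} + \frac{\frac{1}{6} - -5}{-5}\right)^{2} = \left(\frac{\sqrt{8 - 6}}{2} - \frac{\frac{1}{6} + 5}{5}\right)^{2} = \left(\frac{\sqrt{2}}{2} - \frac{31}{30}\right)^{2} = \left(- \frac{31}{30} + \frac{\sqrt{2}}{2}\right)^{2}$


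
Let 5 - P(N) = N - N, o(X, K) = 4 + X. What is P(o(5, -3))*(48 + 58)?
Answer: 530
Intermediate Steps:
P(N) = 5 (P(N) = 5 - (N - N) = 5 - 1*0 = 5 + 0 = 5)
P(o(5, -3))*(48 + 58) = 5*(48 + 58) = 5*106 = 530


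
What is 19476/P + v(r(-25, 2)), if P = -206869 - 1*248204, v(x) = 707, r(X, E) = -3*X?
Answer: 107239045/151691 ≈ 706.96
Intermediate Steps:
P = -455073 (P = -206869 - 248204 = -455073)
19476/P + v(r(-25, 2)) = 19476/(-455073) + 707 = 19476*(-1/455073) + 707 = -6492/151691 + 707 = 107239045/151691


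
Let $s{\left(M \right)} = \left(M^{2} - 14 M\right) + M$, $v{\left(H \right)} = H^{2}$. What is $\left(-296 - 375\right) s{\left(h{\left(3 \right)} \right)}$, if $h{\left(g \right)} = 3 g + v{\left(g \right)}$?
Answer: $-60390$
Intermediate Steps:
$h{\left(g \right)} = g^{2} + 3 g$ ($h{\left(g \right)} = 3 g + g^{2} = g^{2} + 3 g$)
$s{\left(M \right)} = M^{2} - 13 M$
$\left(-296 - 375\right) s{\left(h{\left(3 \right)} \right)} = \left(-296 - 375\right) 3 \left(3 + 3\right) \left(-13 + 3 \left(3 + 3\right)\right) = - 671 \cdot 3 \cdot 6 \left(-13 + 3 \cdot 6\right) = - 671 \cdot 18 \left(-13 + 18\right) = - 671 \cdot 18 \cdot 5 = \left(-671\right) 90 = -60390$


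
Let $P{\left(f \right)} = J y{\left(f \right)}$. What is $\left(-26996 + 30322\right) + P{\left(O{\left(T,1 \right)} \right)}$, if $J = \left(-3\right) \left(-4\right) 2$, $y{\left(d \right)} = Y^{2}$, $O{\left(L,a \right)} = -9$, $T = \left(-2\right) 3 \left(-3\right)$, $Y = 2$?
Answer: $3422$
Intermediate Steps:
$T = 18$ ($T = \left(-6\right) \left(-3\right) = 18$)
$y{\left(d \right)} = 4$ ($y{\left(d \right)} = 2^{2} = 4$)
$J = 24$ ($J = 12 \cdot 2 = 24$)
$P{\left(f \right)} = 96$ ($P{\left(f \right)} = 24 \cdot 4 = 96$)
$\left(-26996 + 30322\right) + P{\left(O{\left(T,1 \right)} \right)} = \left(-26996 + 30322\right) + 96 = 3326 + 96 = 3422$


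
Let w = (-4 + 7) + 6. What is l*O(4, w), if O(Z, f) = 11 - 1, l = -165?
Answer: -1650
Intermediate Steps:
w = 9 (w = 3 + 6 = 9)
O(Z, f) = 10
l*O(4, w) = -165*10 = -1650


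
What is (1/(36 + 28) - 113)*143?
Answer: -1034033/64 ≈ -16157.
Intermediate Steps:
(1/(36 + 28) - 113)*143 = (1/64 - 113)*143 = -7231/64*143 = -1034033/64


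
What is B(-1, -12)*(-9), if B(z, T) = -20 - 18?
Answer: 342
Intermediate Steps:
B(z, T) = -38
B(-1, -12)*(-9) = -38*(-9) = 342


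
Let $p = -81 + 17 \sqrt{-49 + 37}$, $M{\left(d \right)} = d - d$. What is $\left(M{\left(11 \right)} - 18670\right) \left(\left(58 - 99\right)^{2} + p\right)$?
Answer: $-29872000 - 634780 i \sqrt{3} \approx -2.9872 \cdot 10^{7} - 1.0995 \cdot 10^{6} i$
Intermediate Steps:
$M{\left(d \right)} = 0$
$p = -81 + 34 i \sqrt{3}$ ($p = -81 + 17 \sqrt{-12} = -81 + 17 \cdot 2 i \sqrt{3} = -81 + 34 i \sqrt{3} \approx -81.0 + 58.89 i$)
$\left(M{\left(11 \right)} - 18670\right) \left(\left(58 - 99\right)^{2} + p\right) = \left(0 - 18670\right) \left(\left(58 - 99\right)^{2} - \left(81 - 34 i \sqrt{3}\right)\right) = - 18670 \left(\left(-41\right)^{2} - \left(81 - 34 i \sqrt{3}\right)\right) = - 18670 \left(1681 - \left(81 - 34 i \sqrt{3}\right)\right) = - 18670 \left(1600 + 34 i \sqrt{3}\right) = -29872000 - 634780 i \sqrt{3}$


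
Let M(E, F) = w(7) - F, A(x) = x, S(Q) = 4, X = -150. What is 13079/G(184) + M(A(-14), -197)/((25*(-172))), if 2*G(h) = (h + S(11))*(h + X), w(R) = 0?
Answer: 6951261/1717850 ≈ 4.0465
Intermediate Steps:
M(E, F) = -F (M(E, F) = 0 - F = -F)
G(h) = (-150 + h)*(4 + h)/2 (G(h) = ((h + 4)*(h - 150))/2 = ((4 + h)*(-150 + h))/2 = ((-150 + h)*(4 + h))/2 = (-150 + h)*(4 + h)/2)
13079/G(184) + M(A(-14), -197)/((25*(-172))) = 13079/(-300 + (½)*184² - 73*184) + (-1*(-197))/((25*(-172))) = 13079/(-300 + (½)*33856 - 13432) + 197/(-4300) = 13079/(-300 + 16928 - 13432) + 197*(-1/4300) = 13079/3196 - 197/4300 = 6951261/1717850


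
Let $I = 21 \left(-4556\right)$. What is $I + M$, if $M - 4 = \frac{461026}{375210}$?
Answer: $- \frac{17948315047}{187605} \approx -95671.0$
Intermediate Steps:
$M = \frac{980933}{187605}$ ($M = 4 + \frac{461026}{375210} = 4 + 461026 \cdot \frac{1}{375210} = 4 + \frac{230513}{187605} = \frac{980933}{187605} \approx 5.2287$)
$I = -95676$
$I + M = -95676 + \frac{980933}{187605} = - \frac{17948315047}{187605}$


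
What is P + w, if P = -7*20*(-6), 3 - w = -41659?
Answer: 42502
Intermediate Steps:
w = 41662 (w = 3 - 1*(-41659) = 3 + 41659 = 41662)
P = 840 (P = -140*(-6) = 840)
P + w = 840 + 41662 = 42502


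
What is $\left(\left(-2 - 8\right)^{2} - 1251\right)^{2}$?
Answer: $1324801$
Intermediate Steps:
$\left(\left(-2 - 8\right)^{2} - 1251\right)^{2} = \left(\left(-10\right)^{2} - 1251\right)^{2} = \left(100 - 1251\right)^{2} = \left(-1151\right)^{2} = 1324801$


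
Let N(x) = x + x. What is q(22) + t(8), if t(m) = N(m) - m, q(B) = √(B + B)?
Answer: 8 + 2*√11 ≈ 14.633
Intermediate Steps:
N(x) = 2*x
q(B) = √2*√B (q(B) = √(2*B) = √2*√B)
t(m) = m (t(m) = 2*m - m = m)
q(22) + t(8) = √2*√22 + 8 = 2*√11 + 8 = 8 + 2*√11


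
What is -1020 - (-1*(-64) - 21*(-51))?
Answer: -2155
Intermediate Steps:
-1020 - (-1*(-64) - 21*(-51)) = -1020 - (64 + 1071) = -1020 - 1*1135 = -1020 - 1135 = -2155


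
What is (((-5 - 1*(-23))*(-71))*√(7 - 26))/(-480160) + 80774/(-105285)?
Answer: -80774/105285 + 639*I*√19/240080 ≈ -0.76719 + 0.011602*I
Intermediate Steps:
(((-5 - 1*(-23))*(-71))*√(7 - 26))/(-480160) + 80774/(-105285) = (((-5 + 23)*(-71))*√(-19))*(-1/480160) + 80774*(-1/105285) = ((18*(-71))*(I*√19))*(-1/480160) - 80774/105285 = -1278*I*√19*(-1/480160) - 80774/105285 = 639*I*√19/240080 - 80774/105285 = -80774/105285 + 639*I*√19/240080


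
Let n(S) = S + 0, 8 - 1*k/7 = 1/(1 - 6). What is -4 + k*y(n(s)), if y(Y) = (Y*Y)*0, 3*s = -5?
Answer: -4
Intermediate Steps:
s = -5/3 (s = (1/3)*(-5) = -5/3 ≈ -1.6667)
k = 287/5 (k = 56 - 7/(1 - 6) = 56 - 7/(-5) = 56 - 7*(-1/5) = 56 + 7/5 = 287/5 ≈ 57.400)
n(S) = S
y(Y) = 0 (y(Y) = Y**2*0 = 0)
-4 + k*y(n(s)) = -4 + (287/5)*0 = -4 + 0 = -4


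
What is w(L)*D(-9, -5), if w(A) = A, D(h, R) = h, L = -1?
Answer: 9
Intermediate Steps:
w(L)*D(-9, -5) = -1*(-9) = 9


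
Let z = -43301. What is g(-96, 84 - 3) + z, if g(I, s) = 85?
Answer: -43216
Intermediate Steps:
g(-96, 84 - 3) + z = 85 - 43301 = -43216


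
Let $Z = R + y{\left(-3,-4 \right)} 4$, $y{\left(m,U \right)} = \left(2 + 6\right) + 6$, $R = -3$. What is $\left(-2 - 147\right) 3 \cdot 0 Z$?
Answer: $0$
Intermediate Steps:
$y{\left(m,U \right)} = 14$ ($y{\left(m,U \right)} = 8 + 6 = 14$)
$Z = 53$ ($Z = -3 + 14 \cdot 4 = -3 + 56 = 53$)
$\left(-2 - 147\right) 3 \cdot 0 Z = \left(-2 - 147\right) 3 \cdot 0 \cdot 53 = - 149 \cdot 0 \cdot 53 = \left(-149\right) 0 = 0$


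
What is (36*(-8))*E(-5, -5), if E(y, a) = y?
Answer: 1440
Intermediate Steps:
(36*(-8))*E(-5, -5) = (36*(-8))*(-5) = -288*(-5) = 1440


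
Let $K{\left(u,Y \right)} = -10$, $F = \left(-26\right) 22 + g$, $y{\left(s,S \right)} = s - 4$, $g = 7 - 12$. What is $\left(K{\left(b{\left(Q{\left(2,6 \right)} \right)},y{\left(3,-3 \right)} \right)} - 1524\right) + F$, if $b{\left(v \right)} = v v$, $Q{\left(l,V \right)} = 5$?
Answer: $-2111$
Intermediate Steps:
$g = -5$ ($g = 7 - 12 = -5$)
$y{\left(s,S \right)} = -4 + s$
$F = -577$ ($F = \left(-26\right) 22 - 5 = -572 - 5 = -577$)
$b{\left(v \right)} = v^{2}$
$\left(K{\left(b{\left(Q{\left(2,6 \right)} \right)},y{\left(3,-3 \right)} \right)} - 1524\right) + F = \left(-10 - 1524\right) - 577 = -1534 - 577 = -2111$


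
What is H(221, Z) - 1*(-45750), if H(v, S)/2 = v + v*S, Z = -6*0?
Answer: 46192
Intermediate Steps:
Z = 0
H(v, S) = 2*v + 2*S*v (H(v, S) = 2*(v + v*S) = 2*(v + S*v) = 2*v + 2*S*v)
H(221, Z) - 1*(-45750) = 2*221*(1 + 0) - 1*(-45750) = 2*221*1 + 45750 = 442 + 45750 = 46192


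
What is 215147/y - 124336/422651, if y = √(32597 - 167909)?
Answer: -124336/422651 - 215147*I*√8457/33828 ≈ -0.29418 - 584.88*I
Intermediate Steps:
y = 4*I*√8457 (y = √(-135312) = 4*I*√8457 ≈ 367.85*I)
215147/y - 124336/422651 = 215147/((4*I*√8457)) - 124336/422651 = 215147*(-I*√8457/33828) - 124336*1/422651 = -215147*I*√8457/33828 - 124336/422651 = -124336/422651 - 215147*I*√8457/33828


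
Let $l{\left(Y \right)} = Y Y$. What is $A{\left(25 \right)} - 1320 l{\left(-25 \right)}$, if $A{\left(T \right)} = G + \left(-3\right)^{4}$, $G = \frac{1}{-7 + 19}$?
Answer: $- \frac{9899027}{12} \approx -8.2492 \cdot 10^{5}$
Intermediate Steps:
$l{\left(Y \right)} = Y^{2}$
$G = \frac{1}{12} \approx 0.083333$
$A{\left(T \right)} = \frac{973}{12}$ ($A{\left(T \right)} = \frac{1}{12} + \left(-3\right)^{4} = \frac{1}{12} + 81 = \frac{973}{12}$)
$A{\left(25 \right)} - 1320 l{\left(-25 \right)} = \frac{973}{12} - 1320 \left(-25\right)^{2} = \frac{973}{12} - 825000 = - \frac{9899027}{12}$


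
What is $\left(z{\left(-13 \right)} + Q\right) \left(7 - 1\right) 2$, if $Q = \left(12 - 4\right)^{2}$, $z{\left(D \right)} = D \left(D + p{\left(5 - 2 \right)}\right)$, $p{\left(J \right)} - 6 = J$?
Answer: $1392$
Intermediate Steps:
$p{\left(J \right)} = 6 + J$
$z{\left(D \right)} = D \left(9 + D\right)$ ($z{\left(D \right)} = D \left(D + \left(6 + \left(5 - 2\right)\right)\right) = D \left(D + \left(6 + 3\right)\right) = D \left(D + 9\right) = D \left(9 + D\right)$)
$Q = 64$ ($Q = 8^{2} = 64$)
$\left(z{\left(-13 \right)} + Q\right) \left(7 - 1\right) 2 = \left(- 13 \left(9 - 13\right) + 64\right) \left(7 - 1\right) 2 = \left(\left(-13\right) \left(-4\right) + 64\right) 6 \cdot 2 = \left(52 + 64\right) 12 = 116 \cdot 12 = 1392$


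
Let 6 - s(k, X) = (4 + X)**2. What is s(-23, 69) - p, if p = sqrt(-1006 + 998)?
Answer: -5323 - 2*I*sqrt(2) ≈ -5323.0 - 2.8284*I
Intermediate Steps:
s(k, X) = 6 - (4 + X)**2
p = 2*I*sqrt(2) (p = sqrt(-8) = 2*I*sqrt(2) ≈ 2.8284*I)
s(-23, 69) - p = (6 - (4 + 69)**2) - 2*I*sqrt(2) = (6 - 1*73**2) - 2*I*sqrt(2) = (6 - 1*5329) - 2*I*sqrt(2) = (6 - 5329) - 2*I*sqrt(2) = -5323 - 2*I*sqrt(2)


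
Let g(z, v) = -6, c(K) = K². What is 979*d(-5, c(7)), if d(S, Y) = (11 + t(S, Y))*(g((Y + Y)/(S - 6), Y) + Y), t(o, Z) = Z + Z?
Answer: 4588573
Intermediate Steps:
t(o, Z) = 2*Z
d(S, Y) = (-6 + Y)*(11 + 2*Y) (d(S, Y) = (11 + 2*Y)*(-6 + Y) = (-6 + Y)*(11 + 2*Y))
979*d(-5, c(7)) = 979*(-66 - 1*7² + 2*(7²)²) = 979*(-66 - 1*49 + 2*49²) = 979*(-66 - 49 + 2*2401) = 979*(-66 - 49 + 4802) = 979*4687 = 4588573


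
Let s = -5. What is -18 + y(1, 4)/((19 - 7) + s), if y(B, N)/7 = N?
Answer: -14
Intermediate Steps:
y(B, N) = 7*N
-18 + y(1, 4)/((19 - 7) + s) = -18 + (7*4)/((19 - 7) - 5) = -18 + 28/(12 - 5) = -18 + 28/7 = -18 + 28*(1/7) = -18 + 4 = -14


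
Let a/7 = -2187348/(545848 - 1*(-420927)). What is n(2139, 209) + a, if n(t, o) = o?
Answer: 186744539/966775 ≈ 193.16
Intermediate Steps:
a = -15311436/966775 (a = 7*(-2187348/(545848 - 1*(-420927))) = 7*(-2187348/(545848 + 420927)) = 7*(-2187348/966775) = -15311436/966775 ≈ -15.838)
n(2139, 209) + a = 209 - 15311436/966775 = 186744539/966775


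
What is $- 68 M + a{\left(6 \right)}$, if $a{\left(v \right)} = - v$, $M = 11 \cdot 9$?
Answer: $-6738$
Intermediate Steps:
$M = 99$
$- 68 M + a{\left(6 \right)} = \left(-68\right) 99 - 6 = -6732 - 6 = -6738$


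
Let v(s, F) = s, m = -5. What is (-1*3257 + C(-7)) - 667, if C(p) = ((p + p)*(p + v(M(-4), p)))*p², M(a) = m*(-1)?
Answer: -2552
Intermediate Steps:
M(a) = 5 (M(a) = -5*(-1) = 5)
C(p) = 2*p³*(5 + p) (C(p) = ((p + p)*(p + 5))*p² = ((2*p)*(5 + p))*p² = (2*p*(5 + p))*p² = 2*p³*(5 + p))
(-1*3257 + C(-7)) - 667 = (-1*3257 + 2*(-7)³*(5 - 7)) - 667 = (-3257 + 2*(-343)*(-2)) - 667 = (-3257 + 1372) - 667 = -1885 - 667 = -2552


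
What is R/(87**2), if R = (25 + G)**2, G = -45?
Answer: 400/7569 ≈ 0.052847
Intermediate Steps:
R = 400 (R = (25 - 45)**2 = (-20)**2 = 400)
R/(87**2) = 400/(87**2) = 400/7569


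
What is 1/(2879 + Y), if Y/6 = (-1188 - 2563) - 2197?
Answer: -1/32809 ≈ -3.0479e-5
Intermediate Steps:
Y = -35688 (Y = 6*((-1188 - 2563) - 2197) = 6*(-3751 - 2197) = 6*(-5948) = -35688)
1/(2879 + Y) = 1/(2879 - 35688) = 1/(-32809) = -1/32809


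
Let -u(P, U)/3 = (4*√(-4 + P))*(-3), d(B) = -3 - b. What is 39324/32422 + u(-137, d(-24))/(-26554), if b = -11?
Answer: 678/559 - 18*I*√141/13277 ≈ 1.2129 - 0.016098*I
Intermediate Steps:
d(B) = 8 (d(B) = -3 - 1*(-11) = -3 + 11 = 8)
u(P, U) = 36*√(-4 + P) (u(P, U) = -3*4*√(-4 + P)*(-3) = -(-36)*√(-4 + P) = 36*√(-4 + P))
39324/32422 + u(-137, d(-24))/(-26554) = 39324/32422 + (36*√(-4 - 137))/(-26554) = 39324*(1/32422) + (36*√(-141))*(-1/26554) = 678/559 + (36*(I*√141))*(-1/26554) = 678/559 + (36*I*√141)*(-1/26554) = 678/559 - 18*I*√141/13277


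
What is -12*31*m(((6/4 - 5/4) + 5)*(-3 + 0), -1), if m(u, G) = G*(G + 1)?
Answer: 0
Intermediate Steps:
m(u, G) = G*(1 + G)
-12*31*m(((6/4 - 5/4) + 5)*(-3 + 0), -1) = -12*31*(-(1 - 1)) = -372*(-1*0) = -372*0 = -1*0 = 0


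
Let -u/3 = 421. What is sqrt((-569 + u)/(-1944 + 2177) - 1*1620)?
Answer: 2*I*sqrt(22093759)/233 ≈ 40.347*I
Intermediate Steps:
u = -1263 (u = -3*421 = -1263)
sqrt((-569 + u)/(-1944 + 2177) - 1*1620) = sqrt((-569 - 1263)/(-1944 + 2177) - 1*1620) = sqrt(-1832/233 - 1620) = sqrt(-379292/233) = 2*I*sqrt(22093759)/233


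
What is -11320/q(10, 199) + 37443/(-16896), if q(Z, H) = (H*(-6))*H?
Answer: -1450903123/669098496 ≈ -2.1684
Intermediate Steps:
q(Z, H) = -6*H**2 (q(Z, H) = (-6*H)*H = -6*H**2)
-11320/q(10, 199) + 37443/(-16896) = -11320/((-6*199**2)) + 37443/(-16896) = -11320/((-6*39601)) + 37443*(-1/16896) = -11320/(-237606) - 12481/5632 = -11320*(-1/237606) - 12481/5632 = 5660/118803 - 12481/5632 = -1450903123/669098496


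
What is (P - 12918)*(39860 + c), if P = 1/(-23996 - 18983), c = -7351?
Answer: -18049085322007/42979 ≈ -4.1995e+8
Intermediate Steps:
P = -1/42979 (P = 1/(-42979) = -1/42979 ≈ -2.3267e-5)
(P - 12918)*(39860 + c) = (-1/42979 - 12918)*(39860 - 7351) = -555202723/42979*32509 = -18049085322007/42979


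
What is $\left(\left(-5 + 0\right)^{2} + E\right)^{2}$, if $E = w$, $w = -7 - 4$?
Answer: $196$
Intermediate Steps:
$w = -11$
$E = -11$
$\left(\left(-5 + 0\right)^{2} + E\right)^{2} = \left(\left(-5 + 0\right)^{2} - 11\right)^{2} = \left(\left(-5\right)^{2} - 11\right)^{2} = \left(25 - 11\right)^{2} = 14^{2} = 196$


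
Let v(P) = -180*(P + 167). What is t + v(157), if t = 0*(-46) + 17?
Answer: -58303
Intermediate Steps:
t = 17 (t = 0 + 17 = 17)
v(P) = -30060 - 180*P (v(P) = -180*(167 + P) = -30060 - 180*P)
t + v(157) = 17 + (-30060 - 180*157) = 17 + (-30060 - 28260) = 17 - 58320 = -58303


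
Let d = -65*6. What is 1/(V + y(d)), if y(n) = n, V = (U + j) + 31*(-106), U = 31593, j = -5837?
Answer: 1/22080 ≈ 4.5290e-5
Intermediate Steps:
V = 22470 (V = (31593 - 5837) + 31*(-106) = 25756 - 3286 = 22470)
d = -390
1/(V + y(d)) = 1/(22470 - 390) = 1/22080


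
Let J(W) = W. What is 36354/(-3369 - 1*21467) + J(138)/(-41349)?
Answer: -35872117/24451042 ≈ -1.4671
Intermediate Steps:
36354/(-3369 - 1*21467) + J(138)/(-41349) = 36354/(-3369 - 1*21467) + 138/(-41349) = 36354/(-3369 - 21467) + 138*(-1/41349) = 36354/(-24836) - 46/13783 = 36354*(-1/24836) - 46/13783 = -18177/12418 - 46/13783 = -35872117/24451042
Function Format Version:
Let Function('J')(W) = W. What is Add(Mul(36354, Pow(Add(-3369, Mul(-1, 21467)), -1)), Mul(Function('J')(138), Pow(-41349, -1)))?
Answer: Rational(-35872117, 24451042) ≈ -1.4671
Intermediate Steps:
Add(Mul(36354, Pow(Add(-3369, Mul(-1, 21467)), -1)), Mul(Function('J')(138), Pow(-41349, -1))) = Add(Mul(36354, Pow(Add(-3369, Mul(-1, 21467)), -1)), Mul(138, Pow(-41349, -1))) = Add(Mul(36354, Pow(Add(-3369, -21467), -1)), Mul(138, Rational(-1, 41349))) = Add(Mul(36354, Pow(-24836, -1)), Rational(-46, 13783)) = Add(Mul(36354, Rational(-1, 24836)), Rational(-46, 13783)) = Add(Rational(-18177, 12418), Rational(-46, 13783)) = Rational(-35872117, 24451042)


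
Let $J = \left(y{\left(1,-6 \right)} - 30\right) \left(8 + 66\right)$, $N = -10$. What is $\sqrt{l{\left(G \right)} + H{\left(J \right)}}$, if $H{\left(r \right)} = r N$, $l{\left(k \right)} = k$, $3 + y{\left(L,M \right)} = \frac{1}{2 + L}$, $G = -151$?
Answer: $\frac{\sqrt{216201}}{3} \approx 154.99$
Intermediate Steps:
$y{\left(L,M \right)} = -3 + \frac{1}{2 + L}$
$J = - \frac{7252}{3}$ ($J = \left(\frac{-5 - 3}{2 + 1} - 30\right) \left(8 + 66\right) = \left(\frac{-5 - 3}{3} - 30\right) 74 = \left(\frac{1}{3} \left(-8\right) - 30\right) 74 = \left(- \frac{8}{3} - 30\right) 74 = \left(- \frac{98}{3}\right) 74 = - \frac{7252}{3} \approx -2417.3$)
$H{\left(r \right)} = - 10 r$ ($H{\left(r \right)} = r \left(-10\right) = - 10 r$)
$\sqrt{l{\left(G \right)} + H{\left(J \right)}} = \sqrt{-151 - - \frac{72520}{3}} = \sqrt{-151 + \frac{72520}{3}} = \sqrt{\frac{72067}{3}} = \frac{\sqrt{216201}}{3}$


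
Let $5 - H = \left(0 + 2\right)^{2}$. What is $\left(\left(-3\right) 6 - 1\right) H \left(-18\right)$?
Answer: $342$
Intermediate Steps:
$H = 1$ ($H = 5 - \left(0 + 2\right)^{2} = 5 - 2^{2} = 5 - 4 = 1$)
$\left(\left(-3\right) 6 - 1\right) H \left(-18\right) = \left(\left(-3\right) 6 - 1\right) 1 \left(-18\right) = \left(-18 - 1\right) 1 \left(-18\right) = \left(-19\right) 1 \left(-18\right) = \left(-19\right) \left(-18\right) = 342$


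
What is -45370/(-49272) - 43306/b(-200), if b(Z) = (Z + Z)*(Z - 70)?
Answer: 57628891/110862000 ≈ 0.51982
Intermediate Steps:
b(Z) = 2*Z*(-70 + Z) (b(Z) = (2*Z)*(-70 + Z) = 2*Z*(-70 + Z))
-45370/(-49272) - 43306/b(-200) = -45370/(-49272) - 43306*(-1/(400*(-70 - 200))) = -45370*(-1/49272) - 43306/(2*(-200)*(-270)) = 22685/24636 - 43306/108000 = 22685/24636 - 43306*1/108000 = 22685/24636 - 21653/54000 = 57628891/110862000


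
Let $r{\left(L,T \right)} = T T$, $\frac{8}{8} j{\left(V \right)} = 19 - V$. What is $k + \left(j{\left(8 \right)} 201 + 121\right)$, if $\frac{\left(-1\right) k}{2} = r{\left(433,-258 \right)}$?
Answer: $-130796$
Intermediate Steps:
$j{\left(V \right)} = 19 - V$
$r{\left(L,T \right)} = T^{2}$
$k = -133128$ ($k = - 2 \left(-258\right)^{2} = \left(-2\right) 66564 = -133128$)
$k + \left(j{\left(8 \right)} 201 + 121\right) = -133128 + \left(\left(19 - 8\right) 201 + 121\right) = -133128 + \left(11 \cdot 201 + 121\right) = -133128 + \left(2211 + 121\right) = -133128 + 2332 = -130796$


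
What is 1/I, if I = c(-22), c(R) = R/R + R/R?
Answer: ½ ≈ 0.50000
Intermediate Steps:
c(R) = 2 (c(R) = 1 + 1 = 2)
I = 2
1/I = 1/2 = ½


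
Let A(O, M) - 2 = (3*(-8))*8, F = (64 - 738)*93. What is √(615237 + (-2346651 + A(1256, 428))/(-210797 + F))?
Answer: 2*√11503671684720089/273479 ≈ 784.38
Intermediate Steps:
F = -62682 (F = -674*93 = -62682)
A(O, M) = -190 (A(O, M) = 2 + (3*(-8))*8 = 2 - 24*8 = 2 - 192 = -190)
√(615237 + (-2346651 + A(1256, 428))/(-210797 + F)) = √(615237 + (-2346651 - 190)/(-210797 - 62682)) = √(615237 - 2346841/(-273479)) = √(615237 - 2346841*(-1/273479)) = √(615237 + 2346841/273479) = √(168256746364/273479) = 2*√11503671684720089/273479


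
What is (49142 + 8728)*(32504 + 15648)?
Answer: 2786556240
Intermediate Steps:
(49142 + 8728)*(32504 + 15648) = 57870*48152 = 2786556240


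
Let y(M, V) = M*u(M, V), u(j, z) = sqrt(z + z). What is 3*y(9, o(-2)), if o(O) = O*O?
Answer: 54*sqrt(2) ≈ 76.368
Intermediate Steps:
u(j, z) = sqrt(2)*sqrt(z) (u(j, z) = sqrt(2*z) = sqrt(2)*sqrt(z))
o(O) = O**2
y(M, V) = M*sqrt(2)*sqrt(V) (y(M, V) = M*(sqrt(2)*sqrt(V)) = M*sqrt(2)*sqrt(V))
3*y(9, o(-2)) = 3*(9*sqrt(2)*sqrt((-2)**2)) = 3*(9*sqrt(2)*sqrt(4)) = 3*(9*sqrt(2)*2) = 3*(18*sqrt(2)) = 54*sqrt(2)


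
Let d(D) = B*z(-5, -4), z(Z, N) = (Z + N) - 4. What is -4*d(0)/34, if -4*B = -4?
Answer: 26/17 ≈ 1.5294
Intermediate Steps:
B = 1 (B = -¼*(-4) = 1)
z(Z, N) = -4 + N + Z (z(Z, N) = (N + Z) - 4 = -4 + N + Z)
d(D) = -13 (d(D) = 1*(-4 - 4 - 5) = 1*(-13) = -13)
-4*d(0)/34 = -(-52)/34 = -4*(-13/34) = 26/17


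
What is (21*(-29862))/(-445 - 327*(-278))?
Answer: -89586/12923 ≈ -6.9323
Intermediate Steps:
(21*(-29862))/(-445 - 327*(-278)) = -627102/(-445 + 90906) = -627102/90461 = -627102*1/90461 = -89586/12923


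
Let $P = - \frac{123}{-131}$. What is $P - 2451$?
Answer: $- \frac{320958}{131} \approx -2450.1$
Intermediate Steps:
$P = \frac{123}{131}$ ($P = \left(-123\right) \left(- \frac{1}{131}\right) = \frac{123}{131} \approx 0.93893$)
$P - 2451 = \frac{123}{131} - 2451 = - \frac{320958}{131}$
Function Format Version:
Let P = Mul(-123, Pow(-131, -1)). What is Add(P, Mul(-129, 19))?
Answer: Rational(-320958, 131) ≈ -2450.1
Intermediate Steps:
P = Rational(123, 131) (P = Mul(-123, Rational(-1, 131)) = Rational(123, 131) ≈ 0.93893)
Add(P, Mul(-129, 19)) = Add(Rational(123, 131), Mul(-129, 19)) = Add(Rational(123, 131), -2451) = Rational(-320958, 131)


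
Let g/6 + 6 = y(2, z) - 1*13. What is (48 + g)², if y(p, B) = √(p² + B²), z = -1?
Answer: 4536 - 792*√5 ≈ 2765.0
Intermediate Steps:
y(p, B) = √(B² + p²)
g = -114 + 6*√5 (g = -36 + 6*(√((-1)² + 2²) - 1*13) = -36 + 6*(√(1 + 4) - 13) = -36 + 6*(√5 - 13) = -36 + 6*(-13 + √5) = -36 + (-78 + 6*√5) = -114 + 6*√5 ≈ -100.58)
(48 + g)² = (48 + (-114 + 6*√5))² = (-66 + 6*√5)²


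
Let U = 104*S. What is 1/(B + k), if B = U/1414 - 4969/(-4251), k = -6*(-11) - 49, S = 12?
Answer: 3005457/57258476 ≈ 0.052489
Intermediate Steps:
U = 1248 (U = 104*12 = 1248)
k = 17 (k = 66 - 49 = 17)
B = 6165707/3005457 (B = 1248/1414 - 4969/(-4251) = 1248*(1/1414) - 4969*(-1/4251) = 624/707 + 4969/4251 = 6165707/3005457 ≈ 2.0515)
1/(B + k) = 1/(6165707/3005457 + 17) = 1/(57258476/3005457) = 3005457/57258476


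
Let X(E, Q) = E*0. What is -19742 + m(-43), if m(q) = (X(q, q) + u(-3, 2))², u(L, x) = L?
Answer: -19733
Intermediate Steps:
X(E, Q) = 0
m(q) = 9 (m(q) = (0 - 3)² = (-3)² = 9)
-19742 + m(-43) = -19742 + 9 = -19733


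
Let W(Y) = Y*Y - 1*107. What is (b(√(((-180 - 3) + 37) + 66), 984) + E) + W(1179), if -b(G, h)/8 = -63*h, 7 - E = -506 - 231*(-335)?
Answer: 1808998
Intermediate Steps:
E = -76872 (E = 7 - (-506 - 231*(-335)) = 7 - (-506 + 77385) = 7 - 1*76879 = 7 - 76879 = -76872)
W(Y) = -107 + Y² (W(Y) = Y² - 107 = -107 + Y²)
b(G, h) = 504*h (b(G, h) = -(-504)*h = 504*h)
(b(√(((-180 - 3) + 37) + 66), 984) + E) + W(1179) = (504*984 - 76872) + (-107 + 1179²) = (495936 - 76872) + (-107 + 1390041) = 419064 + 1389934 = 1808998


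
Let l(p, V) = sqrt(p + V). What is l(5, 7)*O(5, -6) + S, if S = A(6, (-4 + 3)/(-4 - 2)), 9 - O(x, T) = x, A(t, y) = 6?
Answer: 6 + 8*sqrt(3) ≈ 19.856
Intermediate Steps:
O(x, T) = 9 - x
l(p, V) = sqrt(V + p)
S = 6
l(5, 7)*O(5, -6) + S = sqrt(7 + 5)*(9 - 1*5) + 6 = sqrt(12)*(9 - 5) + 6 = (2*sqrt(3))*4 + 6 = 8*sqrt(3) + 6 = 6 + 8*sqrt(3)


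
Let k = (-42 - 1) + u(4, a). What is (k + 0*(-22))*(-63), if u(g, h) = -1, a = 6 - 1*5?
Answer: 2772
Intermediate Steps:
a = 1 (a = 6 - 5 = 1)
k = -44 (k = (-42 - 1) - 1 = -43 - 1 = -44)
(k + 0*(-22))*(-63) = (-44 + 0*(-22))*(-63) = (-44 + 0)*(-63) = -44*(-63) = 2772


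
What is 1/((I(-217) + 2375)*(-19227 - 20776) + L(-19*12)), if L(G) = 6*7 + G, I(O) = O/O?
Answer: -1/95047314 ≈ -1.0521e-8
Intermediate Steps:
I(O) = 1
L(G) = 42 + G
1/((I(-217) + 2375)*(-19227 - 20776) + L(-19*12)) = 1/((1 + 2375)*(-19227 - 20776) + (42 - 19*12)) = 1/(2376*(-40003) + (42 - 228)) = 1/(-95047128 - 186) = 1/(-95047314) = -1/95047314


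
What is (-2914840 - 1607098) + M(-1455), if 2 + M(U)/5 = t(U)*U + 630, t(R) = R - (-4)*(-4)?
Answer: 6182727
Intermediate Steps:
t(R) = -16 + R (t(R) = R - 1*16 = R - 16 = -16 + R)
M(U) = 3140 + 5*U*(-16 + U) (M(U) = -10 + 5*((-16 + U)*U + 630) = -10 + 5*(U*(-16 + U) + 630) = -10 + 5*(630 + U*(-16 + U)) = -10 + (3150 + 5*U*(-16 + U)) = 3140 + 5*U*(-16 + U))
(-2914840 - 1607098) + M(-1455) = (-2914840 - 1607098) + (3140 + 5*(-1455)*(-16 - 1455)) = -4521938 + (3140 + 5*(-1455)*(-1471)) = -4521938 + (3140 + 10701525) = -4521938 + 10704665 = 6182727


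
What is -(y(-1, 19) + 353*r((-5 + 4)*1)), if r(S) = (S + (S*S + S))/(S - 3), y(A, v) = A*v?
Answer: -277/4 ≈ -69.250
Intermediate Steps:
r(S) = (S**2 + 2*S)/(-3 + S) (r(S) = (S + (S**2 + S))/(-3 + S) = (S + (S + S**2))/(-3 + S) = (S**2 + 2*S)/(-3 + S))
-(y(-1, 19) + 353*r((-5 + 4)*1)) = -(-1*19 + 353*(((-5 + 4)*1)*(2 + (-5 + 4)*1)/(-3 + (-5 + 4)*1))) = -(-19 + 353*((-1*1)*(2 - 1*1)/(-3 - 1*1))) = -(-19 + 353*(-(2 - 1)/(-3 - 1))) = -(-19 + 353*(-1*1/(-4))) = -(-19 + 353*(-1*(-1/4)*1)) = -(-19 + 353*(1/4)) = -(-19 + 353/4) = -1*277/4 = -277/4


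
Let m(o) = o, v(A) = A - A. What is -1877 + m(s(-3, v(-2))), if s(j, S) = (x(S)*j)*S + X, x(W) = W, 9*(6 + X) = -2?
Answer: -16949/9 ≈ -1883.2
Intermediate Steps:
X = -56/9 (X = -6 + (⅑)*(-2) = -6 - 2/9 = -56/9 ≈ -6.2222)
v(A) = 0
s(j, S) = -56/9 + j*S² (s(j, S) = (S*j)*S - 56/9 = j*S² - 56/9 = -56/9 + j*S²)
-1877 + m(s(-3, v(-2))) = -1877 + (-56/9 - 3*0²) = -1877 + (-56/9 - 3*0) = -1877 + (-56/9 + 0) = -1877 - 56/9 = -16949/9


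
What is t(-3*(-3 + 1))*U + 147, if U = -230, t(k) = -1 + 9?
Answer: -1693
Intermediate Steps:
t(k) = 8
t(-3*(-3 + 1))*U + 147 = 8*(-230) + 147 = -1840 + 147 = -1693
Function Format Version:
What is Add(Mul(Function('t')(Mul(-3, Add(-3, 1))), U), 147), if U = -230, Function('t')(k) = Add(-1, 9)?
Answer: -1693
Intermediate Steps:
Function('t')(k) = 8
Add(Mul(Function('t')(Mul(-3, Add(-3, 1))), U), 147) = Add(Mul(8, -230), 147) = Add(-1840, 147) = -1693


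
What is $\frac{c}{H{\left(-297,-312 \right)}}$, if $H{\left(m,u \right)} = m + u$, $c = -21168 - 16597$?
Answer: $\frac{5395}{87} \approx 62.011$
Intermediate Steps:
$c = -37765$ ($c = -21168 - 16597 = -37765$)
$\frac{c}{H{\left(-297,-312 \right)}} = - \frac{37765}{-297 - 312} = - \frac{37765}{-609} = \left(-37765\right) \left(- \frac{1}{609}\right) = \frac{5395}{87}$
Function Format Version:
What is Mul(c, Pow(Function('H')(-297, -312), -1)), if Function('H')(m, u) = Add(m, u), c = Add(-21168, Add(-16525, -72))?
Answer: Rational(5395, 87) ≈ 62.011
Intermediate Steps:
c = -37765 (c = Add(-21168, -16597) = -37765)
Mul(c, Pow(Function('H')(-297, -312), -1)) = Mul(-37765, Pow(Add(-297, -312), -1)) = Mul(-37765, Pow(-609, -1)) = Mul(-37765, Rational(-1, 609)) = Rational(5395, 87)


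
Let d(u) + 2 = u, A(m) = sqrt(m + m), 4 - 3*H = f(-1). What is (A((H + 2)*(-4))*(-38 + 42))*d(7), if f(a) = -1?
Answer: 40*I*sqrt(66)/3 ≈ 108.32*I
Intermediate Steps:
H = 5/3 (H = 4/3 - 1/3*(-1) = 4/3 + 1/3 = 5/3 ≈ 1.6667)
A(m) = sqrt(2)*sqrt(m) (A(m) = sqrt(2*m) = sqrt(2)*sqrt(m))
d(u) = -2 + u
(A((H + 2)*(-4))*(-38 + 42))*d(7) = ((sqrt(2)*sqrt((5/3 + 2)*(-4)))*(-38 + 42))*(-2 + 7) = ((sqrt(2)*sqrt((11/3)*(-4)))*4)*5 = ((sqrt(2)*sqrt(-44/3))*4)*5 = ((sqrt(2)*(2*I*sqrt(33)/3))*4)*5 = ((2*I*sqrt(66)/3)*4)*5 = (8*I*sqrt(66)/3)*5 = 40*I*sqrt(66)/3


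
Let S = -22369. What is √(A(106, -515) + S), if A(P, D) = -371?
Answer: 2*I*√5685 ≈ 150.8*I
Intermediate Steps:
√(A(106, -515) + S) = √(-371 - 22369) = √(-22740) = 2*I*√5685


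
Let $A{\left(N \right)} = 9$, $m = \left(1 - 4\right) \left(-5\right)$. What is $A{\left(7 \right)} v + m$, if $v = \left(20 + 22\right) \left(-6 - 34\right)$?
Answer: $-15105$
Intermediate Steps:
$m = 15$ ($m = \left(-3\right) \left(-5\right) = 15$)
$v = -1680$ ($v = 42 \left(-40\right) = -1680$)
$A{\left(7 \right)} v + m = 9 \left(-1680\right) + 15 = -15120 + 15 = -15105$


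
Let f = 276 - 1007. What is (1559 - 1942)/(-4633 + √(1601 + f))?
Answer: 1774439/21463819 + 383*√870/21463819 ≈ 0.083197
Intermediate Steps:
f = -731
(1559 - 1942)/(-4633 + √(1601 + f)) = (1559 - 1942)/(-4633 + √(1601 - 731)) = -383/(-4633 + √870)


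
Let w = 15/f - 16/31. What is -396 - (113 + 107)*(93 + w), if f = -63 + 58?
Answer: -622556/31 ≈ -20082.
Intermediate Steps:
f = -5
w = -109/31 (w = 15/(-5) - 16/31 = 15*(-1/5) - 16*1/31 = -3 - 16/31 = -109/31 ≈ -3.5161)
-396 - (113 + 107)*(93 + w) = -396 - (113 + 107)*(93 - 109/31) = -396 - 220*2774/31 = -396 - 1*610280/31 = -396 - 610280/31 = -622556/31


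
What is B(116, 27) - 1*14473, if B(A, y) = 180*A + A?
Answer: 6523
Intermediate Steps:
B(A, y) = 181*A
B(116, 27) - 1*14473 = 181*116 - 1*14473 = 20996 - 14473 = 6523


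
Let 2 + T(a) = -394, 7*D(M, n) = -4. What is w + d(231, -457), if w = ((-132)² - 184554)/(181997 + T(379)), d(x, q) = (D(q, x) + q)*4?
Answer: -47506978/25943 ≈ -1831.2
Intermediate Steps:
D(M, n) = -4/7 (D(M, n) = (⅐)*(-4) = -4/7)
T(a) = -396 (T(a) = -2 - 394 = -396)
d(x, q) = -16/7 + 4*q (d(x, q) = (-4/7 + q)*4 = -16/7 + 4*q)
w = -167130/181601 (w = ((-132)² - 184554)/(181997 - 396) = (17424 - 184554)/181601 = -167130*1/181601 = -167130/181601 ≈ -0.92031)
w + d(231, -457) = -167130/181601 + (-16/7 + 4*(-457)) = -167130/181601 + (-16/7 - 1828) = -167130/181601 - 12812/7 = -47506978/25943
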